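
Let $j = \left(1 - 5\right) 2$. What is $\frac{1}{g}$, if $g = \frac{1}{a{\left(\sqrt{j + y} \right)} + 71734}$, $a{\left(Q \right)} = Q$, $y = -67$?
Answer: $71734 + 5 i \sqrt{3} \approx 71734.0 + 8.6602 i$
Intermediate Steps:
$j = -8$ ($j = \left(-4\right) 2 = -8$)
$g = \frac{1}{71734 + 5 i \sqrt{3}}$ ($g = \frac{1}{\sqrt{-8 - 67} + 71734} = \frac{1}{\sqrt{-75} + 71734} = \frac{1}{5 i \sqrt{3} + 71734} = \frac{1}{71734 + 5 i \sqrt{3}} \approx 1.394 \cdot 10^{-5} - 1.7 \cdot 10^{-9} i$)
$\frac{1}{g} = \frac{1}{\frac{71734}{5145766831} - \frac{5 i \sqrt{3}}{5145766831}}$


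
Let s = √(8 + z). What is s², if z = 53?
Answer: 61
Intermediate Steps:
s = √61 (s = √(8 + 53) = √61 ≈ 7.8102)
s² = (√61)² = 61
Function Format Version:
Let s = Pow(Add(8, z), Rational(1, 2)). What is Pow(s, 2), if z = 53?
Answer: 61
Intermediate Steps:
s = Pow(61, Rational(1, 2)) (s = Pow(Add(8, 53), Rational(1, 2)) = Pow(61, Rational(1, 2)) ≈ 7.8102)
Pow(s, 2) = Pow(Pow(61, Rational(1, 2)), 2) = 61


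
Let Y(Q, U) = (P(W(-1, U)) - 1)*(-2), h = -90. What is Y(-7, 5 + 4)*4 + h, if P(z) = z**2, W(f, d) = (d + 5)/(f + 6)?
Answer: -3618/25 ≈ -144.72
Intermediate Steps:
W(f, d) = (5 + d)/(6 + f)
Y(Q, U) = 2 - 2*(1 + U/5)**2 (Y(Q, U) = (((5 + U)/(6 - 1))**2 - 1)*(-2) = (((5 + U)/5)**2 - 1)*(-2) = ((1 + U/5)**2 - 1)*(-2) = (-1 + (1 + U/5)**2)*(-2) = 2 - 2*(1 + U/5)**2)
Y(-7, 5 + 4)*4 + h = (2 - 2*(5 + (5 + 4))**2/25)*4 - 90 = (2 - 2*(5 + 9)**2/25)*4 - 90 = (2 - 2/25*14**2)*4 - 90 = (2 - 2/25*196)*4 - 90 = (2 - 392/25)*4 - 90 = -342/25*4 - 90 = -1368/25 - 90 = -3618/25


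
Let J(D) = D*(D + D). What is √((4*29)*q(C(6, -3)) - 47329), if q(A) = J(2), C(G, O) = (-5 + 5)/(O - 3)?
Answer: I*√46401 ≈ 215.41*I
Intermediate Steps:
J(D) = 2*D² (J(D) = D*(2*D) = 2*D²)
C(G, O) = 0 (C(G, O) = 0/(-3 + O) = 0)
q(A) = 8 (q(A) = 2*2² = 2*4 = 8)
√((4*29)*q(C(6, -3)) - 47329) = √((4*29)*8 - 47329) = √(116*8 - 47329) = √(928 - 47329) = √(-46401) = I*√46401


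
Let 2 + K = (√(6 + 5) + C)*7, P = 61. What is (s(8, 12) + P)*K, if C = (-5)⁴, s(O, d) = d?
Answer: 319229 + 511*√11 ≈ 3.2092e+5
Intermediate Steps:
C = 625
K = 4373 + 7*√11 (K = -2 + (√(6 + 5) + 625)*7 = -2 + (√11 + 625)*7 = -2 + (625 + √11)*7 = -2 + (4375 + 7*√11) = 4373 + 7*√11 ≈ 4396.2)
(s(8, 12) + P)*K = (12 + 61)*(4373 + 7*√11) = 73*(4373 + 7*√11) = 319229 + 511*√11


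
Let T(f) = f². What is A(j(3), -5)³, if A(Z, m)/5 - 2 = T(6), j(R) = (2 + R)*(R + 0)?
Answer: 6859000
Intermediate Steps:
j(R) = R*(2 + R) (j(R) = (2 + R)*R = R*(2 + R))
A(Z, m) = 190 (A(Z, m) = 10 + 5*6² = 10 + 5*36 = 10 + 180 = 190)
A(j(3), -5)³ = 190³ = 6859000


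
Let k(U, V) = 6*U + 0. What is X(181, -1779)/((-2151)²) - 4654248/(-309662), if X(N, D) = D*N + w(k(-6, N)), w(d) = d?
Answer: 3572426216413/238790741877 ≈ 14.960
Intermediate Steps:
k(U, V) = 6*U
X(N, D) = -36 + D*N (X(N, D) = D*N + 6*(-6) = D*N - 36 = -36 + D*N)
X(181, -1779)/((-2151)²) - 4654248/(-309662) = (-36 - 1779*181)/((-2151)²) - 4654248/(-309662) = (-36 - 321999)/4626801 - 4654248*(-1/309662) = -322035*1/4626801 + 2327124/154831 = -107345/1542267 + 2327124/154831 = 3572426216413/238790741877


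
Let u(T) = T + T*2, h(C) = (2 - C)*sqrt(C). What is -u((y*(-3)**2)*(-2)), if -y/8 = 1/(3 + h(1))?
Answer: -108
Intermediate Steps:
h(C) = sqrt(C)*(2 - C)
y = -2 (y = -8/(3 + sqrt(1)*(2 - 1*1)) = -8/(3 + 1*(2 - 1)) = -8/(3 + 1*1) = -8/(3 + 1) = -8/4 = -8*1/4 = -2)
u(T) = 3*T (u(T) = T + 2*T = 3*T)
-u((y*(-3)**2)*(-2)) = -3*-2*(-3)**2*(-2) = -3*-2*9*(-2) = -3*(-18*(-2)) = -3*36 = -1*108 = -108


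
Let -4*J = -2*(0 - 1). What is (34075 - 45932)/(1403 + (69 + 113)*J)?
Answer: -11857/1312 ≈ -9.0374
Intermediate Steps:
J = -1/2 (J = -(-1)*(0 - 1)/2 = -(-1)*(-1)/2 = -1/4*2 = -1/2 ≈ -0.50000)
(34075 - 45932)/(1403 + (69 + 113)*J) = (34075 - 45932)/(1403 + (69 + 113)*(-1/2)) = -11857/(1403 + 182*(-1/2)) = -11857/(1403 - 91) = -11857/1312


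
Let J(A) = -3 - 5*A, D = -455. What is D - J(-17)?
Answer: -537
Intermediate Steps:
D - J(-17) = -455 - (-3 - 5*(-17)) = -455 - (-3 + 85) = -455 - 1*82 = -455 - 82 = -537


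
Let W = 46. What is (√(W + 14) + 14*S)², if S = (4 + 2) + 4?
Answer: 19660 + 560*√15 ≈ 21829.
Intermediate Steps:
S = 10 (S = 6 + 4 = 10)
(√(W + 14) + 14*S)² = (√(46 + 14) + 14*10)² = (√60 + 140)² = (2*√15 + 140)² = (140 + 2*√15)²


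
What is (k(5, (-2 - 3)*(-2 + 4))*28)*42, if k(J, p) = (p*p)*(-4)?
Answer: -470400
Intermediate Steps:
k(J, p) = -4*p**2 (k(J, p) = p**2*(-4) = -4*p**2)
(k(5, (-2 - 3)*(-2 + 4))*28)*42 = (-4*(-2 - 3)**2*(-2 + 4)**2*28)*42 = (-4*(-5*2)**2*28)*42 = (-4*(-10)**2*28)*42 = (-4*100*28)*42 = -400*28*42 = -11200*42 = -470400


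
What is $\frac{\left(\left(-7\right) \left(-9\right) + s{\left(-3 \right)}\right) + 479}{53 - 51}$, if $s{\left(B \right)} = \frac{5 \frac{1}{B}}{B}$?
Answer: $\frac{4883}{18} \approx 271.28$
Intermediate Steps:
$s{\left(B \right)} = \frac{5}{B^{2}}$
$\frac{\left(\left(-7\right) \left(-9\right) + s{\left(-3 \right)}\right) + 479}{53 - 51} = \frac{\left(\left(-7\right) \left(-9\right) + \frac{5}{9}\right) + 479}{53 - 51} = \frac{\left(63 + 5 \cdot \frac{1}{9}\right) + 479}{2} = \left(\left(63 + \frac{5}{9}\right) + 479\right) \frac{1}{2} = \left(\frac{572}{9} + 479\right) \frac{1}{2} = \frac{4883}{9} \cdot \frac{1}{2} = \frac{4883}{18}$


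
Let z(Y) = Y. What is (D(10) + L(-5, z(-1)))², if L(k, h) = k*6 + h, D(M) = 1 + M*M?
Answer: 4900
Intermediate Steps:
D(M) = 1 + M²
L(k, h) = h + 6*k (L(k, h) = 6*k + h = h + 6*k)
(D(10) + L(-5, z(-1)))² = ((1 + 10²) + (-1 + 6*(-5)))² = ((1 + 100) + (-1 - 30))² = (101 - 31)² = 70² = 4900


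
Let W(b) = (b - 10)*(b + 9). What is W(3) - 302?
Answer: -386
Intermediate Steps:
W(b) = (-10 + b)*(9 + b)
W(3) - 302 = (-90 + 3² - 1*3) - 302 = (-90 + 9 - 3) - 302 = -84 - 302 = -386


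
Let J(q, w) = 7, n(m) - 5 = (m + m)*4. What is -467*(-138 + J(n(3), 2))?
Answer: 61177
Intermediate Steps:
n(m) = 5 + 8*m (n(m) = 5 + (m + m)*4 = 5 + (2*m)*4 = 5 + 8*m)
-467*(-138 + J(n(3), 2)) = -467*(-138 + 7) = -467*(-131) = 61177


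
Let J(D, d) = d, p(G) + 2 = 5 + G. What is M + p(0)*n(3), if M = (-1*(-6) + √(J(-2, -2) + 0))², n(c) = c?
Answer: 43 + 12*I*√2 ≈ 43.0 + 16.971*I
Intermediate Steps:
p(G) = 3 + G (p(G) = -2 + (5 + G) = 3 + G)
M = (6 + I*√2)² (M = (-1*(-6) + √(-2 + 0))² = (6 + √(-2))² = (6 + I*√2)² ≈ 34.0 + 16.971*I)
M + p(0)*n(3) = (6 + I*√2)² + (3 + 0)*3 = (6 + I*√2)² + 3*3 = (6 + I*√2)² + 9 = 9 + (6 + I*√2)²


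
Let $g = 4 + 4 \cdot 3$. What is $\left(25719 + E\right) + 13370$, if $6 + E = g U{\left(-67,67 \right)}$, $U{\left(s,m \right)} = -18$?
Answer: $38795$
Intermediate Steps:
$g = 16$ ($g = 4 + 12 = 16$)
$E = -294$ ($E = -6 + 16 \left(-18\right) = -6 - 288 = -294$)
$\left(25719 + E\right) + 13370 = \left(25719 - 294\right) + 13370 = 25425 + 13370 = 38795$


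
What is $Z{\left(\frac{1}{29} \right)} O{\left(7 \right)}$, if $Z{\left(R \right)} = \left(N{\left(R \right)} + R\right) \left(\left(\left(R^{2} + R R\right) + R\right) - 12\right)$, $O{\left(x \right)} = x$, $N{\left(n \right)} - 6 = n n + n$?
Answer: $- \frac{359529835}{707281} \approx -508.33$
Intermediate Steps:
$N{\left(n \right)} = 6 + n + n^{2}$ ($N{\left(n \right)} = 6 + \left(n n + n\right) = 6 + \left(n^{2} + n\right) = 6 + \left(n + n^{2}\right) = 6 + n + n^{2}$)
$Z{\left(R \right)} = \left(-12 + R + 2 R^{2}\right) \left(6 + R^{2} + 2 R\right)$ ($Z{\left(R \right)} = \left(\left(6 + R + R^{2}\right) + R\right) \left(\left(\left(R^{2} + R R\right) + R\right) - 12\right) = \left(6 + R^{2} + 2 R\right) \left(\left(\left(R^{2} + R^{2}\right) + R\right) - 12\right) = \left(6 + R^{2} + 2 R\right) \left(\left(2 R^{2} + R\right) - 12\right) = \left(6 + R^{2} + 2 R\right) \left(\left(R + 2 R^{2}\right) - 12\right) = \left(6 + R^{2} + 2 R\right) \left(-12 + R + 2 R^{2}\right) = \left(-12 + R + 2 R^{2}\right) \left(6 + R^{2} + 2 R\right)$)
$Z{\left(\frac{1}{29} \right)} O{\left(7 \right)} = \left(-72 - \frac{18}{29} + 2 \left(\frac{1}{29}\right)^{2} + 2 \left(\frac{1}{29}\right)^{4} + 5 \left(\frac{1}{29}\right)^{3}\right) 7 = \left(-72 - \frac{18}{29} + \frac{2}{841} + \frac{2}{707281} + \frac{5}{24389}\right) 7 = \left(- \frac{51361405}{707281}\right) 7 = - \frac{359529835}{707281}$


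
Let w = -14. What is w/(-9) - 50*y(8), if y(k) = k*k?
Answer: -28786/9 ≈ -3198.4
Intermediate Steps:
y(k) = k**2
w/(-9) - 50*y(8) = -14/(-9) - 50*8**2 = -14*(-1/9) - 50*64 = 14/9 - 3200 = -28786/9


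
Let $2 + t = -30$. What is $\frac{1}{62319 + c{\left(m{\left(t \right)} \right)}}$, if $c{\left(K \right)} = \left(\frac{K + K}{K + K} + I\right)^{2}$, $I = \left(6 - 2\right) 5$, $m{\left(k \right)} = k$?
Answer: $\frac{1}{62760} \approx 1.5934 \cdot 10^{-5}$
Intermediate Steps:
$t = -32$ ($t = -2 - 30 = -32$)
$I = 20$ ($I = 4 \cdot 5 = 20$)
$c{\left(K \right)} = 441$ ($c{\left(K \right)} = \left(\frac{K + K}{K + K} + 20\right)^{2} = \left(\frac{2 K}{2 K} + 20\right)^{2} = \left(2 K \frac{1}{2 K} + 20\right)^{2} = \left(1 + 20\right)^{2} = 21^{2} = 441$)
$\frac{1}{62319 + c{\left(m{\left(t \right)} \right)}} = \frac{1}{62319 + 441} = \frac{1}{62760}$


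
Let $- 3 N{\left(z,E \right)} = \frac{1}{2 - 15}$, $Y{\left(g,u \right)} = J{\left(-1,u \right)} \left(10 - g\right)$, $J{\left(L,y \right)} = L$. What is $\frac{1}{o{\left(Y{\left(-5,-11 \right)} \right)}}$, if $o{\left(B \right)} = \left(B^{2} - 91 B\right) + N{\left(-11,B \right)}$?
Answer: $\frac{39}{62011} \approx 0.00062892$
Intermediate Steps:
$Y{\left(g,u \right)} = -10 + g$ ($Y{\left(g,u \right)} = - (10 - g) = -10 + g$)
$N{\left(z,E \right)} = \frac{1}{39}$ ($N{\left(z,E \right)} = - \frac{1}{3 \left(2 - 15\right)} = - \frac{1}{3 \left(-13\right)} = \left(- \frac{1}{3}\right) \left(- \frac{1}{13}\right) = \frac{1}{39}$)
$o{\left(B \right)} = \frac{1}{39} + B^{2} - 91 B$ ($o{\left(B \right)} = \left(B^{2} - 91 B\right) + \frac{1}{39} = \frac{1}{39} + B^{2} - 91 B$)
$\frac{1}{o{\left(Y{\left(-5,-11 \right)} \right)}} = \frac{1}{\frac{1}{39} + \left(-10 - 5\right)^{2} - 91 \left(-10 - 5\right)} = \frac{1}{\frac{1}{39} + \left(-15\right)^{2} - -1365} = \frac{1}{\frac{1}{39} + 225 + 1365} = \frac{1}{\frac{62011}{39}} = \frac{39}{62011}$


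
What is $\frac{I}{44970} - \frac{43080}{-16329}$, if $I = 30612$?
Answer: $\frac{135398386}{40795285} \approx 3.319$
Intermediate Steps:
$\frac{I}{44970} - \frac{43080}{-16329} = \frac{30612}{44970} - \frac{43080}{-16329} = 30612 \cdot \frac{1}{44970} - - \frac{14360}{5443} = \frac{5102}{7495} + \frac{14360}{5443} = \frac{135398386}{40795285}$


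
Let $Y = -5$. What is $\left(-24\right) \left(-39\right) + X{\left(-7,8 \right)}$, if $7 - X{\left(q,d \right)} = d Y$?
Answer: $983$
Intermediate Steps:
$X{\left(q,d \right)} = 7 + 5 d$ ($X{\left(q,d \right)} = 7 - d \left(-5\right) = 7 - - 5 d = 7 + 5 d$)
$\left(-24\right) \left(-39\right) + X{\left(-7,8 \right)} = \left(-24\right) \left(-39\right) + \left(7 + 5 \cdot 8\right) = 936 + \left(7 + 40\right) = 936 + 47 = 983$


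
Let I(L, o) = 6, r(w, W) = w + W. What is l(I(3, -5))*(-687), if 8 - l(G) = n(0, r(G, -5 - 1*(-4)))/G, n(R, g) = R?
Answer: -5496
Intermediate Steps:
r(w, W) = W + w
l(G) = 8 (l(G) = 8 - 0/G = 8 - 1*0 = 8 + 0 = 8)
l(I(3, -5))*(-687) = 8*(-687) = -5496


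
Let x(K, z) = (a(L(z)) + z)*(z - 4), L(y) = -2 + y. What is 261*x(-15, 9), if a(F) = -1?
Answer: 10440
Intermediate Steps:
x(K, z) = (-1 + z)*(-4 + z) (x(K, z) = (-1 + z)*(z - 4) = (-1 + z)*(-4 + z))
261*x(-15, 9) = 261*(4 + 9**2 - 5*9) = 261*(4 + 81 - 45) = 261*40 = 10440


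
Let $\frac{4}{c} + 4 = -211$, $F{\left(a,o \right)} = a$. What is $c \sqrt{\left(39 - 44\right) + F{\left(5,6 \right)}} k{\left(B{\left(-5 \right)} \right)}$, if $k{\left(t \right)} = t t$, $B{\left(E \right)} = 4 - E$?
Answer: $0$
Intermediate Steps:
$c = - \frac{4}{215}$ ($c = \frac{4}{-4 - 211} = \frac{4}{-215} = 4 \left(- \frac{1}{215}\right) = - \frac{4}{215} \approx -0.018605$)
$k{\left(t \right)} = t^{2}$
$c \sqrt{\left(39 - 44\right) + F{\left(5,6 \right)}} k{\left(B{\left(-5 \right)} \right)} = - \frac{4 \sqrt{\left(39 - 44\right) + 5}}{215} \left(4 - -5\right)^{2} = - \frac{4 \sqrt{-5 + 5}}{215} \left(4 + 5\right)^{2} = - \frac{4 \sqrt{0}}{215} \cdot 9^{2} = \left(- \frac{4}{215}\right) 0 \cdot 81 = 0 \cdot 81 = 0$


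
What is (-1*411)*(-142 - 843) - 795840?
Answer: -391005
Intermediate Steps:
(-1*411)*(-142 - 843) - 795840 = -411*(-985) - 795840 = 404835 - 795840 = -391005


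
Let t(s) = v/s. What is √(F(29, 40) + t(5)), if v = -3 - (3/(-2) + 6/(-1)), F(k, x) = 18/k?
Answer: 21*√290/290 ≈ 1.2332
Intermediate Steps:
v = 9/2 (v = -3 - (3*(-½) + 6*(-1)) = -3 - (-3/2 - 6) = -3 - 1*(-15/2) = -3 + 15/2 = 9/2 ≈ 4.5000)
t(s) = 9/(2*s)
√(F(29, 40) + t(5)) = √(18/29 + (9/2)/5) = √(18*(1/29) + (9/2)*(⅕)) = √(18/29 + 9/10) = √(441/290) = 21*√290/290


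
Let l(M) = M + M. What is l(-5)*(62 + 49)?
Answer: -1110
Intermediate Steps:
l(M) = 2*M
l(-5)*(62 + 49) = (2*(-5))*(62 + 49) = -10*111 = -1110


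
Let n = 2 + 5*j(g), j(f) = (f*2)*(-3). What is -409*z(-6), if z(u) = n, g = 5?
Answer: 60532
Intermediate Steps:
j(f) = -6*f (j(f) = (2*f)*(-3) = -6*f)
n = -148 (n = 2 + 5*(-6*5) = 2 + 5*(-30) = 2 - 150 = -148)
z(u) = -148
-409*z(-6) = -409*(-148) = 60532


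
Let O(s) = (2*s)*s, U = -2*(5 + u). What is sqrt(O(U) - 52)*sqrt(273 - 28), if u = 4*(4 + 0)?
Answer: 14*sqrt(4345) ≈ 922.83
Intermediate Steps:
u = 16 (u = 4*4 = 16)
U = -42 (U = -2*(5 + 16) = -2*21 = -42)
O(s) = 2*s**2
sqrt(O(U) - 52)*sqrt(273 - 28) = sqrt(2*(-42)**2 - 52)*sqrt(273 - 28) = sqrt(2*1764 - 52)*sqrt(245) = sqrt(3528 - 52)*(7*sqrt(5)) = sqrt(3476)*(7*sqrt(5)) = (2*sqrt(869))*(7*sqrt(5)) = 14*sqrt(4345)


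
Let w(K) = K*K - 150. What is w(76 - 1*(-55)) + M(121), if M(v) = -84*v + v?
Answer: 6968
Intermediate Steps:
M(v) = -83*v
w(K) = -150 + K² (w(K) = K² - 150 = -150 + K²)
w(76 - 1*(-55)) + M(121) = (-150 + (76 - 1*(-55))²) - 83*121 = (-150 + (76 + 55)²) - 10043 = (-150 + 131²) - 10043 = (-150 + 17161) - 10043 = 17011 - 10043 = 6968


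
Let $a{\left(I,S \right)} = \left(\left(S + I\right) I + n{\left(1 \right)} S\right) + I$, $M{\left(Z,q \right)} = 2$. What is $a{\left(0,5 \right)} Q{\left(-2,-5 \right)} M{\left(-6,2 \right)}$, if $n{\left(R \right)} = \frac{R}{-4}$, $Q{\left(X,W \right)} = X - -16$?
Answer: $-35$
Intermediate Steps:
$Q{\left(X,W \right)} = 16 + X$ ($Q{\left(X,W \right)} = X + 16 = 16 + X$)
$n{\left(R \right)} = - \frac{R}{4}$ ($n{\left(R \right)} = R \left(- \frac{1}{4}\right) = - \frac{R}{4}$)
$a{\left(I,S \right)} = I - \frac{S}{4} + I \left(I + S\right)$ ($a{\left(I,S \right)} = \left(\left(S + I\right) I + \left(- \frac{1}{4}\right) 1 S\right) + I = \left(\left(I + S\right) I - \frac{S}{4}\right) + I = \left(I \left(I + S\right) - \frac{S}{4}\right) + I = \left(- \frac{S}{4} + I \left(I + S\right)\right) + I = I - \frac{S}{4} + I \left(I + S\right)$)
$a{\left(0,5 \right)} Q{\left(-2,-5 \right)} M{\left(-6,2 \right)} = \left(0 + 0^{2} - \frac{5}{4} + 0 \cdot 5\right) \left(16 - 2\right) 2 = \left(0 + 0 - \frac{5}{4} + 0\right) 14 \cdot 2 = \left(- \frac{5}{4}\right) 14 \cdot 2 = \left(- \frac{35}{2}\right) 2 = -35$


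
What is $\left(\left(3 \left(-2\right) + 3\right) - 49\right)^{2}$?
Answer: $2704$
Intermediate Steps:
$\left(\left(3 \left(-2\right) + 3\right) - 49\right)^{2} = \left(\left(-6 + 3\right) - 49\right)^{2} = \left(-3 - 49\right)^{2} = \left(-52\right)^{2} = 2704$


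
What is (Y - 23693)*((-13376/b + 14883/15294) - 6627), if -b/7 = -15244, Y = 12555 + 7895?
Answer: 2922437132851851/135999346 ≈ 2.1489e+7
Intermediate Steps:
Y = 20450
b = 106708 (b = -7*(-15244) = 106708)
(Y - 23693)*((-13376/b + 14883/15294) - 6627) = (20450 - 23693)*((-13376/106708 + 14883/15294) - 6627) = -3243*((-13376*1/106708 + 14883*(1/15294)) - 6627) = -3243*((-3344/26677 + 4961/5098) - 6627) = -3243*(115296885/135999346 - 6627) = -3243*(-901152369057/135999346) = 2922437132851851/135999346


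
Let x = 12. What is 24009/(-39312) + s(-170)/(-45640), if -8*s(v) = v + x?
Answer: -13054133/21359520 ≈ -0.61116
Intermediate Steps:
s(v) = -3/2 - v/8 (s(v) = -(v + 12)/8 = -(12 + v)/8 = -3/2 - v/8)
24009/(-39312) + s(-170)/(-45640) = 24009/(-39312) + (-3/2 - 1/8*(-170))/(-45640) = 24009*(-1/39312) + (-3/2 + 85/4)*(-1/45640) = -8003/13104 + (79/4)*(-1/45640) = -8003/13104 - 79/182560 = -13054133/21359520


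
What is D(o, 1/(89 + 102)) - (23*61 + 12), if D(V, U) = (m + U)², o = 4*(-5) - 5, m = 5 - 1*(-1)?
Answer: -50305006/36481 ≈ -1378.9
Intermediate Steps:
m = 6 (m = 5 + 1 = 6)
o = -25 (o = -20 - 5 = -25)
D(V, U) = (6 + U)²
D(o, 1/(89 + 102)) - (23*61 + 12) = (6 + 1/(89 + 102))² - (23*61 + 12) = (6 + 1/191)² - (1403 + 12) = (6 + 1/191)² - 1*1415 = (1147/191)² - 1415 = 1315609/36481 - 1415 = -50305006/36481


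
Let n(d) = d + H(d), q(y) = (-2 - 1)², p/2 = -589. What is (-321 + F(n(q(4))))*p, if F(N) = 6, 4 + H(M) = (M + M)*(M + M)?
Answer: 371070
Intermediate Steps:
H(M) = -4 + 4*M² (H(M) = -4 + (M + M)*(M + M) = -4 + (2*M)*(2*M) = -4 + 4*M²)
p = -1178 (p = 2*(-589) = -1178)
q(y) = 9 (q(y) = (-3)² = 9)
n(d) = -4 + d + 4*d² (n(d) = d + (-4 + 4*d²) = -4 + d + 4*d²)
(-321 + F(n(q(4))))*p = (-321 + 6)*(-1178) = -315*(-1178) = 371070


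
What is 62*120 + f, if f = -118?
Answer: 7322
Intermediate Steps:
62*120 + f = 62*120 - 118 = 7440 - 118 = 7322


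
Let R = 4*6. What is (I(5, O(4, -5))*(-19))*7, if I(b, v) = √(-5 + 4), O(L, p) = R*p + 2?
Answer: -133*I ≈ -133.0*I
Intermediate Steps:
R = 24
O(L, p) = 2 + 24*p (O(L, p) = 24*p + 2 = 2 + 24*p)
I(b, v) = I (I(b, v) = √(-1) = I)
(I(5, O(4, -5))*(-19))*7 = (I*(-19))*7 = -19*I*7 = -133*I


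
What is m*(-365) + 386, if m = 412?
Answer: -149994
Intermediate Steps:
m*(-365) + 386 = 412*(-365) + 386 = -150380 + 386 = -149994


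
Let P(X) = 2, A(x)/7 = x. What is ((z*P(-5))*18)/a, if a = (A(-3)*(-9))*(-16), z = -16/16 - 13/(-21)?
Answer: 2/441 ≈ 0.0045351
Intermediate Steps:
A(x) = 7*x
z = -8/21 (z = -16*1/16 - 13*(-1/21) = -1 + 13/21 = -8/21 ≈ -0.38095)
a = -3024 (a = ((7*(-3))*(-9))*(-16) = -21*(-9)*(-16) = 189*(-16) = -3024)
((z*P(-5))*18)/a = (-8/21*2*18)/(-3024) = -16/21*18*(-1/3024) = -96/7*(-1/3024) = 2/441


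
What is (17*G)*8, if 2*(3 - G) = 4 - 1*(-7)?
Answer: -340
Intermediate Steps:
G = -5/2 (G = 3 - (4 - 1*(-7))/2 = 3 - (4 + 7)/2 = 3 - 1/2*11 = 3 - 11/2 = -5/2 ≈ -2.5000)
(17*G)*8 = (17*(-5/2))*8 = -85/2*8 = -340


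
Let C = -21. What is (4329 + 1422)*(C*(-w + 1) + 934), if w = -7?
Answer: 4405266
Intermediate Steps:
(4329 + 1422)*(C*(-w + 1) + 934) = (4329 + 1422)*(-21*(-1*(-7) + 1) + 934) = 5751*(-21*(7 + 1) + 934) = 5751*(-21*8 + 934) = 5751*(-168 + 934) = 5751*766 = 4405266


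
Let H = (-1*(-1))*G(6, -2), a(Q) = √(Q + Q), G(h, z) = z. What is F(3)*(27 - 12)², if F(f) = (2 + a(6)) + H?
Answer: 450*√3 ≈ 779.42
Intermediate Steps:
a(Q) = √2*√Q (a(Q) = √(2*Q) = √2*√Q)
H = -2 (H = -1*(-1)*(-2) = 1*(-2) = -2)
F(f) = 2*√3 (F(f) = (2 + √2*√6) - 2 = (2 + 2*√3) - 2 = 2*√3)
F(3)*(27 - 12)² = (2*√3)*(27 - 12)² = (2*√3)*15² = (2*√3)*225 = 450*√3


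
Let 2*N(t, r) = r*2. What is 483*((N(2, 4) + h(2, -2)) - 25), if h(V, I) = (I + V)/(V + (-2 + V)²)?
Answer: -10143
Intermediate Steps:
h(V, I) = (I + V)/(V + (-2 + V)²)
N(t, r) = r (N(t, r) = (r*2)/2 = (2*r)/2 = r)
483*((N(2, 4) + h(2, -2)) - 25) = 483*((4 + (-2 + 2)/(2 + (-2 + 2)²)) - 25) = 483*((4 + 0/(2 + 0²)) - 25) = 483*((4 + 0/(2 + 0)) - 25) = 483*((4 + 0/2) - 25) = 483*((4 + (½)*0) - 25) = 483*((4 + 0) - 25) = 483*(4 - 25) = 483*(-21) = -10143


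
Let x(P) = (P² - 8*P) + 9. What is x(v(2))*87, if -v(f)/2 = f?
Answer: 4959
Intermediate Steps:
v(f) = -2*f
x(P) = 9 + P² - 8*P
x(v(2))*87 = (9 + (-2*2)² - (-16)*2)*87 = (9 + (-4)² - 8*(-4))*87 = (9 + 16 + 32)*87 = 57*87 = 4959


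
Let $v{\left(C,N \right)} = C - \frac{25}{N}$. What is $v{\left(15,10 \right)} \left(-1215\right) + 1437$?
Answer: $- \frac{27501}{2} \approx -13751.0$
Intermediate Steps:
$v{\left(15,10 \right)} \left(-1215\right) + 1437 = \left(15 - \frac{25}{10}\right) \left(-1215\right) + 1437 = \left(15 - \frac{5}{2}\right) \left(-1215\right) + 1437 = \frac{25}{2} \left(-1215\right) + 1437 = - \frac{30375}{2} + 1437 = - \frac{27501}{2}$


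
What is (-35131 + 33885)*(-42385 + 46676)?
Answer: -5346586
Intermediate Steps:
(-35131 + 33885)*(-42385 + 46676) = -1246*4291 = -5346586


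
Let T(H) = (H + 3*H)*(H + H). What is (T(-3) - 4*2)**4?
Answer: 16777216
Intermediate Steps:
T(H) = 8*H**2 (T(H) = (4*H)*(2*H) = 8*H**2)
(T(-3) - 4*2)**4 = (8*(-3)**2 - 4*2)**4 = (8*9 - 8)**4 = (72 - 8)**4 = 64**4 = 16777216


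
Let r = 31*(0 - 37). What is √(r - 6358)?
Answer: I*√7505 ≈ 86.631*I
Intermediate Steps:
r = -1147 (r = 31*(-37) = -1147)
√(r - 6358) = √(-1147 - 6358) = √(-7505) = I*√7505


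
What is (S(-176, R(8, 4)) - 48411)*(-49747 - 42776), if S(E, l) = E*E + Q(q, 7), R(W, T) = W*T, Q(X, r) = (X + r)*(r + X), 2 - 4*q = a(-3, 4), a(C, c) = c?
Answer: 6436917633/4 ≈ 1.6092e+9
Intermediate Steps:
q = -½ (q = ½ - ¼*4 = ½ - 1 = -½ ≈ -0.50000)
Q(X, r) = (X + r)² (Q(X, r) = (X + r)*(X + r) = (X + r)²)
R(W, T) = T*W
S(E, l) = 169/4 + E² (S(E, l) = E*E + (-½ + 7)² = E² + (13/2)² = E² + 169/4 = 169/4 + E²)
(S(-176, R(8, 4)) - 48411)*(-49747 - 42776) = ((169/4 + (-176)²) - 48411)*(-49747 - 42776) = ((169/4 + 30976) - 48411)*(-92523) = (124073/4 - 48411)*(-92523) = -69571/4*(-92523) = 6436917633/4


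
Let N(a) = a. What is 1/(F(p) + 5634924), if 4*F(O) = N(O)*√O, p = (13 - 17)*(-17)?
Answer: 1408731/7938092116531 - 17*√17/15876184233062 ≈ 1.7746e-7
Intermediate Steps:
p = 68 (p = -4*(-17) = 68)
F(O) = O^(3/2)/4 (F(O) = (O*√O)/4 = O^(3/2)/4)
1/(F(p) + 5634924) = 1/(68^(3/2)/4 + 5634924) = 1/((136*√17)/4 + 5634924) = 1/(34*√17 + 5634924) = 1/(5634924 + 34*√17)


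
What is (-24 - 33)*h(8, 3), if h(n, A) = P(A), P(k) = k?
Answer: -171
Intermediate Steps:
h(n, A) = A
(-24 - 33)*h(8, 3) = (-24 - 33)*3 = -57*3 = -171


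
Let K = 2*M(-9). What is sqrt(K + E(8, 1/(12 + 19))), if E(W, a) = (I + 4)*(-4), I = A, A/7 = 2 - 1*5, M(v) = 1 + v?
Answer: 2*sqrt(13) ≈ 7.2111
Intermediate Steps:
A = -21 (A = 7*(2 - 1*5) = 7*(2 - 5) = 7*(-3) = -21)
I = -21
K = -16 (K = 2*(1 - 9) = 2*(-8) = -16)
E(W, a) = 68 (E(W, a) = (-21 + 4)*(-4) = -17*(-4) = 68)
sqrt(K + E(8, 1/(12 + 19))) = sqrt(-16 + 68) = sqrt(52) = 2*sqrt(13)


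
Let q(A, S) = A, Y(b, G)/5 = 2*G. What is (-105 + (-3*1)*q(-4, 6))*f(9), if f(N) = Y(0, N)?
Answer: -8370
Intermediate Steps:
Y(b, G) = 10*G (Y(b, G) = 5*(2*G) = 10*G)
f(N) = 10*N
(-105 + (-3*1)*q(-4, 6))*f(9) = (-105 - 3*1*(-4))*(10*9) = (-105 - 3*(-4))*90 = (-105 + 12)*90 = -93*90 = -8370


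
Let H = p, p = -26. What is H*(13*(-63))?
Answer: 21294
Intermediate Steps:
H = -26
H*(13*(-63)) = -338*(-63) = -26*(-819) = 21294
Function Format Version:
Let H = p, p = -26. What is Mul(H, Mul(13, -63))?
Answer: 21294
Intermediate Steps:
H = -26
Mul(H, Mul(13, -63)) = Mul(-26, Mul(13, -63)) = Mul(-26, -819) = 21294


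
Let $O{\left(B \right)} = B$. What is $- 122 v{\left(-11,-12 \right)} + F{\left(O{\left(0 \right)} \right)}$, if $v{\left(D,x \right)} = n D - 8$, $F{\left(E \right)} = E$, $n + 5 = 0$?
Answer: $-5734$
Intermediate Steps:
$n = -5$ ($n = -5 + 0 = -5$)
$v{\left(D,x \right)} = -8 - 5 D$ ($v{\left(D,x \right)} = - 5 D - 8 = -8 - 5 D$)
$- 122 v{\left(-11,-12 \right)} + F{\left(O{\left(0 \right)} \right)} = - 122 \left(-8 - -55\right) + 0 = - 122 \left(-8 + 55\right) + 0 = \left(-122\right) 47 + 0 = -5734 + 0 = -5734$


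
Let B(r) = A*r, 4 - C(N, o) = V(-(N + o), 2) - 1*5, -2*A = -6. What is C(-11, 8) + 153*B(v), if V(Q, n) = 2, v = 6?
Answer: 2761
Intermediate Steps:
A = 3 (A = -½*(-6) = 3)
C(N, o) = 7 (C(N, o) = 4 - (2 - 1*5) = 4 - (2 - 5) = 4 - 1*(-3) = 4 + 3 = 7)
B(r) = 3*r
C(-11, 8) + 153*B(v) = 7 + 153*(3*6) = 7 + 153*18 = 7 + 2754 = 2761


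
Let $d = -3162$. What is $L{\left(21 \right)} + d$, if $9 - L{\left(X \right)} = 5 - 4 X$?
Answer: $-3074$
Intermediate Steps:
$L{\left(X \right)} = 4 + 4 X$ ($L{\left(X \right)} = 9 - \left(5 - 4 X\right) = 9 + \left(-5 + 4 X\right) = 4 + 4 X$)
$L{\left(21 \right)} + d = \left(4 + 4 \cdot 21\right) - 3162 = \left(4 + 84\right) - 3162 = 88 - 3162 = -3074$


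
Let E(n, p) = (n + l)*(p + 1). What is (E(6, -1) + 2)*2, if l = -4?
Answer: 4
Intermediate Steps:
E(n, p) = (1 + p)*(-4 + n) (E(n, p) = (n - 4)*(p + 1) = (-4 + n)*(1 + p) = (1 + p)*(-4 + n))
(E(6, -1) + 2)*2 = ((-4 + 6 - 4*(-1) + 6*(-1)) + 2)*2 = ((-4 + 6 + 4 - 6) + 2)*2 = (0 + 2)*2 = 2*2 = 4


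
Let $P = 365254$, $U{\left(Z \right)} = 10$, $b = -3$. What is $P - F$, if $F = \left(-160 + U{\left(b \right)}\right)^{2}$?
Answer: $342754$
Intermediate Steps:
$F = 22500$ ($F = \left(-160 + 10\right)^{2} = \left(-150\right)^{2} = 22500$)
$P - F = 365254 - 22500 = 342754$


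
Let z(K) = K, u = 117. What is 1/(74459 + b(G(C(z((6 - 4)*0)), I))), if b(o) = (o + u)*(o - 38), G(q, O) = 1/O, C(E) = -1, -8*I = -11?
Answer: 121/8478589 ≈ 1.4271e-5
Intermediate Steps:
I = 11/8 (I = -⅛*(-11) = 11/8 ≈ 1.3750)
b(o) = (-38 + o)*(117 + o) (b(o) = (o + 117)*(o - 38) = (117 + o)*(-38 + o) = (-38 + o)*(117 + o))
1/(74459 + b(G(C(z((6 - 4)*0)), I))) = 1/(74459 + (-4446 + (1/(11/8))² + 79/(11/8))) = 1/(74459 + (-4446 + (8/11)² + 79*(8/11))) = 1/(74459 + (-4446 + 64/121 + 632/11)) = 1/(74459 - 530950/121) = 1/(8478589/121) = 121/8478589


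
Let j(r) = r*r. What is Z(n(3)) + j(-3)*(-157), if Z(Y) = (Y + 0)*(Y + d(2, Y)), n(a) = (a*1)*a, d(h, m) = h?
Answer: -1314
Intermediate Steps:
j(r) = r²
n(a) = a² (n(a) = a*a = a²)
Z(Y) = Y*(2 + Y) (Z(Y) = (Y + 0)*(Y + 2) = Y*(2 + Y))
Z(n(3)) + j(-3)*(-157) = 3²*(2 + 3²) + (-3)²*(-157) = 9*(2 + 9) + 9*(-157) = 9*11 - 1413 = 99 - 1413 = -1314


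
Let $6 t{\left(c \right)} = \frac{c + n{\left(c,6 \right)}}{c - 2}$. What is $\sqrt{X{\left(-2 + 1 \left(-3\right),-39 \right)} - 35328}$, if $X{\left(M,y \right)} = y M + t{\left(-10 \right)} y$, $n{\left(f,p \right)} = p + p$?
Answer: $\frac{i \sqrt{1264749}}{6} \approx 187.44 i$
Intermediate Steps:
$n{\left(f,p \right)} = 2 p$
$t{\left(c \right)} = \frac{12 + c}{6 \left(-2 + c\right)}$ ($t{\left(c \right)} = \frac{\left(c + 2 \cdot 6\right) \frac{1}{c - 2}}{6} = \frac{\left(c + 12\right) \frac{1}{-2 + c}}{6} = \frac{\left(12 + c\right) \frac{1}{-2 + c}}{6} = \frac{\frac{1}{-2 + c} \left(12 + c\right)}{6} = \frac{12 + c}{6 \left(-2 + c\right)}$)
$X{\left(M,y \right)} = - \frac{y}{36} + M y$ ($X{\left(M,y \right)} = y M + \frac{12 - 10}{6 \left(-2 - 10\right)} y = M y + \frac{1}{6} \frac{1}{-12} \cdot 2 y = M y + \frac{1}{6} \left(- \frac{1}{12}\right) 2 y = M y - \frac{y}{36} = - \frac{y}{36} + M y$)
$\sqrt{X{\left(-2 + 1 \left(-3\right),-39 \right)} - 35328} = \sqrt{- 39 \left(- \frac{1}{36} + \left(-2 + 1 \left(-3\right)\right)\right) - 35328} = \sqrt{- 39 \left(- \frac{1}{36} - 5\right) - 35328} = \sqrt{\left(-39\right) \left(- \frac{181}{36}\right) - 35328} = \sqrt{\frac{2353}{12} - 35328} = \sqrt{- \frac{421583}{12}} = \frac{i \sqrt{1264749}}{6}$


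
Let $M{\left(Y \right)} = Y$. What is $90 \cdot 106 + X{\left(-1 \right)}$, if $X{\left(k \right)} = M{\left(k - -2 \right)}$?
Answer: $9541$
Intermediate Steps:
$X{\left(k \right)} = 2 + k$ ($X{\left(k \right)} = k - -2 = k + 2 = 2 + k$)
$90 \cdot 106 + X{\left(-1 \right)} = 90 \cdot 106 + \left(2 - 1\right) = 9540 + 1 = 9541$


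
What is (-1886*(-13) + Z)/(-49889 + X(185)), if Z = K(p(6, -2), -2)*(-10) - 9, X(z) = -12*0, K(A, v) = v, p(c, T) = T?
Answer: -24529/49889 ≈ -0.49167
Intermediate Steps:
X(z) = 0
Z = 11 (Z = -2*(-10) - 9 = 20 - 9 = 11)
(-1886*(-13) + Z)/(-49889 + X(185)) = (-1886*(-13) + 11)/(-49889 + 0) = (24518 + 11)/(-49889) = 24529*(-1/49889) = -24529/49889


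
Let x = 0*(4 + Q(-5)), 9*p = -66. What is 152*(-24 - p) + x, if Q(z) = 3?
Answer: -7600/3 ≈ -2533.3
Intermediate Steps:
p = -22/3 (p = (⅑)*(-66) = -22/3 ≈ -7.3333)
x = 0 (x = 0*(4 + 3) = 0*7 = 0)
152*(-24 - p) + x = 152*(-24 - 1*(-22/3)) + 0 = 152*(-24 + 22/3) + 0 = 152*(-50/3) + 0 = -7600/3 + 0 = -7600/3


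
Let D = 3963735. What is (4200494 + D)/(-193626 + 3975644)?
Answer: 8164229/3782018 ≈ 2.1587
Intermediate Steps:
(4200494 + D)/(-193626 + 3975644) = (4200494 + 3963735)/(-193626 + 3975644) = 8164229/3782018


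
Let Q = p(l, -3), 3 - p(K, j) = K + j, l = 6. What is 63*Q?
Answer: 0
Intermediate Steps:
p(K, j) = 3 - K - j (p(K, j) = 3 - (K + j) = 3 + (-K - j) = 3 - K - j)
Q = 0 (Q = 3 - 1*6 - 1*(-3) = 3 - 6 + 3 = 0)
63*Q = 63*0 = 0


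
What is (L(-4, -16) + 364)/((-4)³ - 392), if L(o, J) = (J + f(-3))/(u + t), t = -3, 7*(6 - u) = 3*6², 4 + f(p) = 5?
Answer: -10591/13224 ≈ -0.80089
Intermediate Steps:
f(p) = 1 (f(p) = -4 + 5 = 1)
u = -66/7 (u = 6 - 3*6²/7 = 6 - 3*36/7 = 6 - ⅐*108 = 6 - 108/7 = -66/7 ≈ -9.4286)
L(o, J) = -7/87 - 7*J/87 (L(o, J) = (J + 1)/(-66/7 - 3) = (1 + J)/(-87/7) = (1 + J)*(-7/87) = -7/87 - 7*J/87)
(L(-4, -16) + 364)/((-4)³ - 392) = ((-7/87 - 7/87*(-16)) + 364)/((-4)³ - 392) = ((-7/87 + 112/87) + 364)/(-64 - 392) = (35/29 + 364)/(-456) = (10591/29)*(-1/456) = -10591/13224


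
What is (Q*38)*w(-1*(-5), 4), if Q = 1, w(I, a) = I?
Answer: 190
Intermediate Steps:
(Q*38)*w(-1*(-5), 4) = (1*38)*(-1*(-5)) = 38*5 = 190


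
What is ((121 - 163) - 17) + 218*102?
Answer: 22177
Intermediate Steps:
((121 - 163) - 17) + 218*102 = (-42 - 17) + 22236 = -59 + 22236 = 22177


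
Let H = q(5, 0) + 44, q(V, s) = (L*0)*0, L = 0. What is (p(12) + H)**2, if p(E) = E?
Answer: 3136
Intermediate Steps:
q(V, s) = 0 (q(V, s) = (0*0)*0 = 0*0 = 0)
H = 44 (H = 0 + 44 = 44)
(p(12) + H)**2 = (12 + 44)**2 = 56**2 = 3136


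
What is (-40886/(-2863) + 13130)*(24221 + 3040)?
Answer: 1025888023836/2863 ≈ 3.5833e+8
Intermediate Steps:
(-40886/(-2863) + 13130)*(24221 + 3040) = (-40886*(-1/2863) + 13130)*27261 = (40886/2863 + 13130)*27261 = (37632076/2863)*27261 = 1025888023836/2863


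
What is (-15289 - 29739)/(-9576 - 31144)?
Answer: 11257/10180 ≈ 1.1058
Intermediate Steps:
(-15289 - 29739)/(-9576 - 31144) = -45028/(-40720) = -45028*(-1/40720) = 11257/10180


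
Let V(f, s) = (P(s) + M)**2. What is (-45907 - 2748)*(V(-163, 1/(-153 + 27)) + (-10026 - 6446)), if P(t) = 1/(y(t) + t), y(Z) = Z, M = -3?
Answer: 589503980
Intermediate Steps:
P(t) = 1/(2*t) (P(t) = 1/(t + t) = 1/(2*t))
V(f, s) = (-3 + 1/(2*s))**2 (V(f, s) = (1/(2*s) - 3)**2 = (-3 + 1/(2*s))**2)
(-45907 - 2748)*(V(-163, 1/(-153 + 27)) + (-10026 - 6446)) = (-45907 - 2748)*((-1 + 6/(-153 + 27))**2/(4*(1/(-153 + 27))**2) + (-10026 - 6446)) = -48655*((-1 + 6/(-126))**2/(4*(1/(-126))**2) - 16472) = -48655*((-1 + 6*(-1/126))**2/(4*(-1/126)**2) - 16472) = -48655*((1/4)*15876*(-1 - 1/21)**2 - 16472) = -48655*((1/4)*15876*(-22/21)**2 - 16472) = -48655*((1/4)*15876*(484/441) - 16472) = -48655*(4356 - 16472) = -48655*(-12116) = 589503980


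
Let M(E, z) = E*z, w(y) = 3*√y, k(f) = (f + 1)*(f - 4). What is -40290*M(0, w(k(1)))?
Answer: 0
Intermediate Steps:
k(f) = (1 + f)*(-4 + f)
-40290*M(0, w(k(1))) = -0*3*√(-4 + 1² - 3*1) = -0*3*√(-4 + 1 - 3) = -0*3*√(-6) = -0*3*(I*√6) = -0*3*I*√6 = -40290*0 = 0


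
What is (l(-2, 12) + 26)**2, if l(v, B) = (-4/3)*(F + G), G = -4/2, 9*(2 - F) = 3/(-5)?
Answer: 1359556/2025 ≈ 671.39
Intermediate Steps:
F = 31/15 (F = 2 - 1/(3*(-5)) = 2 - (-1)/(3*5) = 2 - 1/9*(-3/5) = 2 + 1/15 = 31/15 ≈ 2.0667)
G = -2 (G = -4*1/2 = -2)
l(v, B) = -4/45 (l(v, B) = (-4/3)*(31/15 - 2) = -4*1/3*(1/15) = -4/3*1/15 = -4/45)
(l(-2, 12) + 26)**2 = (-4/45 + 26)**2 = (1166/45)**2 = 1359556/2025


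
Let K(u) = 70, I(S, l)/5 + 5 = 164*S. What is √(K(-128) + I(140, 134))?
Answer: √114845 ≈ 338.89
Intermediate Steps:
I(S, l) = -25 + 820*S (I(S, l) = -25 + 5*(164*S) = -25 + 820*S)
√(K(-128) + I(140, 134)) = √(70 + (-25 + 820*140)) = √(70 + (-25 + 114800)) = √(70 + 114775) = √114845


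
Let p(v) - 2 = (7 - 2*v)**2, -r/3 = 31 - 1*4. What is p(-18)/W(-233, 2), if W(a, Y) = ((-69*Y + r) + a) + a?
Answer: -1851/685 ≈ -2.7022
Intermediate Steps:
r = -81 (r = -3*(31 - 1*4) = -3*(31 - 4) = -3*27 = -81)
W(a, Y) = -81 - 69*Y + 2*a (W(a, Y) = ((-69*Y - 81) + a) + a = ((-81 - 69*Y) + a) + a = (-81 + a - 69*Y) + a = -81 - 69*Y + 2*a)
p(v) = 2 + (7 - 2*v)**2
p(-18)/W(-233, 2) = (2 + (-7 + 2*(-18))**2)/(-81 - 69*2 + 2*(-233)) = (2 + (-7 - 36)**2)/(-81 - 138 - 466) = (2 + (-43)**2)/(-685) = (2 + 1849)*(-1/685) = 1851*(-1/685) = -1851/685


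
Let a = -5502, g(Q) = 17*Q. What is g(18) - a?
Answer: 5808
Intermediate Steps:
g(18) - a = 17*18 - 1*(-5502) = 306 + 5502 = 5808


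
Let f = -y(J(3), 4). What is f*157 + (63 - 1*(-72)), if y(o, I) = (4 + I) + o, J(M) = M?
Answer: -1592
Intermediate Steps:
y(o, I) = 4 + I + o
f = -11 (f = -(4 + 4 + 3) = -1*11 = -11)
f*157 + (63 - 1*(-72)) = -11*157 + (63 - 1*(-72)) = -1727 + (63 + 72) = -1727 + 135 = -1592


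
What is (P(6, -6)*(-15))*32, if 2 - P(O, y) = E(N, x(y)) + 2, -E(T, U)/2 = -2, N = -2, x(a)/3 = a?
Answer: 1920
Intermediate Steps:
x(a) = 3*a
E(T, U) = 4 (E(T, U) = -2*(-2) = 4)
P(O, y) = -4 (P(O, y) = 2 - (4 + 2) = 2 - 1*6 = 2 - 6 = -4)
(P(6, -6)*(-15))*32 = -4*(-15)*32 = 60*32 = 1920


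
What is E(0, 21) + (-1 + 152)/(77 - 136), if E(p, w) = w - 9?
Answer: 557/59 ≈ 9.4407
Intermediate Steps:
E(p, w) = -9 + w
E(0, 21) + (-1 + 152)/(77 - 136) = (-9 + 21) + (-1 + 152)/(77 - 136) = 12 + 151/(-59) = 12 + 151*(-1/59) = 12 - 151/59 = 557/59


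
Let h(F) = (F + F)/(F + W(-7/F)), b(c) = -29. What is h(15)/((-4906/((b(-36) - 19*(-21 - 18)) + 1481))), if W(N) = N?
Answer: -493425/534754 ≈ -0.92271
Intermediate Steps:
h(F) = 2*F/(F - 7/F) (h(F) = (F + F)/(F - 7/F) = (2*F)/(F - 7/F) = 2*F/(F - 7/F))
h(15)/((-4906/((b(-36) - 19*(-21 - 18)) + 1481))) = (2*15**2/(-7 + 15**2))/((-4906/((-29 - 19*(-21 - 18)) + 1481))) = (2*225/(-7 + 225))/((-4906/((-29 - 19*(-39)) + 1481))) = (2*225/218)/((-4906/((-29 + 741) + 1481))) = (2*225*(1/218))/((-4906/(712 + 1481))) = 225/(109*((-4906/2193))) = 225/(109*((-4906*1/2193))) = 225/(109*(-4906/2193)) = (225/109)*(-2193/4906) = -493425/534754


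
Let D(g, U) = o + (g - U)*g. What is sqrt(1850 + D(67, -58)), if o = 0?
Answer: 5*sqrt(409) ≈ 101.12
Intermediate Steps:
D(g, U) = g*(g - U) (D(g, U) = 0 + (g - U)*g = 0 + g*(g - U) = g*(g - U))
sqrt(1850 + D(67, -58)) = sqrt(1850 + 67*(67 - 1*(-58))) = sqrt(1850 + 67*(67 + 58)) = sqrt(1850 + 67*125) = sqrt(1850 + 8375) = sqrt(10225) = 5*sqrt(409)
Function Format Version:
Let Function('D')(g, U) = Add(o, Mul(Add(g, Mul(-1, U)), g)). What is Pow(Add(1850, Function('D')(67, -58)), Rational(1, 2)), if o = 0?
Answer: Mul(5, Pow(409, Rational(1, 2))) ≈ 101.12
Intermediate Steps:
Function('D')(g, U) = Mul(g, Add(g, Mul(-1, U))) (Function('D')(g, U) = Add(0, Mul(Add(g, Mul(-1, U)), g)) = Add(0, Mul(g, Add(g, Mul(-1, U)))) = Mul(g, Add(g, Mul(-1, U))))
Pow(Add(1850, Function('D')(67, -58)), Rational(1, 2)) = Pow(Add(1850, Mul(67, Add(67, Mul(-1, -58)))), Rational(1, 2)) = Pow(Add(1850, Mul(67, Add(67, 58))), Rational(1, 2)) = Pow(Add(1850, Mul(67, 125)), Rational(1, 2)) = Pow(Add(1850, 8375), Rational(1, 2)) = Pow(10225, Rational(1, 2)) = Mul(5, Pow(409, Rational(1, 2)))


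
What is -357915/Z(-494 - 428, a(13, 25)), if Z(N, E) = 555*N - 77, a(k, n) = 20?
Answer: 357915/511787 ≈ 0.69934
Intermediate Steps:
Z(N, E) = -77 + 555*N
-357915/Z(-494 - 428, a(13, 25)) = -357915/(-77 + 555*(-494 - 428)) = -357915/(-77 + 555*(-922)) = -357915/(-77 - 511710) = -357915/(-511787) = -357915*(-1/511787) = 357915/511787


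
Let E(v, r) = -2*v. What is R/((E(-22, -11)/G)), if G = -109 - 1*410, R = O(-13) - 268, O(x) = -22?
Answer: 75255/22 ≈ 3420.7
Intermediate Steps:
R = -290 (R = -22 - 268 = -290)
G = -519 (G = -109 - 410 = -519)
R/((E(-22, -11)/G)) = -290/(-2*(-22)/(-519)) = -290/(44*(-1/519)) = -290/(-44/519) = -290*(-519/44) = 75255/22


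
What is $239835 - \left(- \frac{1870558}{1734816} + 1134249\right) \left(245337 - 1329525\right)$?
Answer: $\frac{88890397901141377}{72284} \approx 1.2297 \cdot 10^{12}$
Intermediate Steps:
$239835 - \left(- \frac{1870558}{1734816} + 1134249\right) \left(245337 - 1329525\right) = 239835 - \left(\left(-1870558\right) \frac{1}{1734816} + 1134249\right) \left(-1084188\right) = 239835 - \left(- \frac{935279}{867408} + 1134249\right) \left(-1084188\right) = 239835 - \frac{983855721313}{867408} \left(-1084188\right) = 239835 - - \frac{88890380564908237}{72284} = 239835 + \frac{88890380564908237}{72284} = \frac{88890397901141377}{72284}$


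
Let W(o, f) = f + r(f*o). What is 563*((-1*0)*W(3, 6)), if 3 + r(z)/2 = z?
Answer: 0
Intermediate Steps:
r(z) = -6 + 2*z
W(o, f) = -6 + f + 2*f*o (W(o, f) = f + (-6 + 2*(f*o)) = f + (-6 + 2*f*o) = -6 + f + 2*f*o)
563*((-1*0)*W(3, 6)) = 563*((-1*0)*(-6 + 6 + 2*6*3)) = 563*(0*(-6 + 6 + 36)) = 563*(0*36) = 563*0 = 0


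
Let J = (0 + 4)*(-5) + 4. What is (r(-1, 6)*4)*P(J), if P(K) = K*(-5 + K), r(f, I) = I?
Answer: 8064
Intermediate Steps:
J = -16 (J = 4*(-5) + 4 = -20 + 4 = -16)
(r(-1, 6)*4)*P(J) = (6*4)*(-16*(-5 - 16)) = 24*(-16*(-21)) = 24*336 = 8064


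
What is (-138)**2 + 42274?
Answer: 61318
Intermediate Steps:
(-138)**2 + 42274 = 19044 + 42274 = 61318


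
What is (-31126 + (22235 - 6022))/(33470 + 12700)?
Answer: -1657/5130 ≈ -0.32300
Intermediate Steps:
(-31126 + (22235 - 6022))/(33470 + 12700) = (-31126 + 16213)/46170 = -14913*1/46170 = -1657/5130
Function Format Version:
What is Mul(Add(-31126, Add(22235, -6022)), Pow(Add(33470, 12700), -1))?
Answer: Rational(-1657, 5130) ≈ -0.32300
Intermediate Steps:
Mul(Add(-31126, Add(22235, -6022)), Pow(Add(33470, 12700), -1)) = Mul(Add(-31126, 16213), Pow(46170, -1)) = Mul(-14913, Rational(1, 46170)) = Rational(-1657, 5130)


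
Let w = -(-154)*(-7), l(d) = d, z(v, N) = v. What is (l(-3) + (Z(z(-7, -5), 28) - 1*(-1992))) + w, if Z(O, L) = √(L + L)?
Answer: 911 + 2*√14 ≈ 918.48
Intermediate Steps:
Z(O, L) = √2*√L (Z(O, L) = √(2*L) = √2*√L)
w = -1078 (w = -77*14 = -1078)
(l(-3) + (Z(z(-7, -5), 28) - 1*(-1992))) + w = (-3 + (√2*√28 - 1*(-1992))) - 1078 = (-3 + (√2*(2*√7) + 1992)) - 1078 = (-3 + (2*√14 + 1992)) - 1078 = (-3 + (1992 + 2*√14)) - 1078 = (1989 + 2*√14) - 1078 = 911 + 2*√14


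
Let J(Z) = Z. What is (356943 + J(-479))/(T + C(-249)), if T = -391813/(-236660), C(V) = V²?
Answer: 84360770240/14673548473 ≈ 5.7492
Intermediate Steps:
T = 391813/236660 (T = -391813*(-1/236660) = 391813/236660 ≈ 1.6556)
(356943 + J(-479))/(T + C(-249)) = (356943 - 479)/(391813/236660 + (-249)²) = 356464/(391813/236660 + 62001) = 356464/(14673548473/236660) = 356464*(236660/14673548473) = 84360770240/14673548473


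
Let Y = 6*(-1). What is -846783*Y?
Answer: 5080698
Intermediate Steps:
Y = -6
-846783*Y = -846783*(-6) = 5080698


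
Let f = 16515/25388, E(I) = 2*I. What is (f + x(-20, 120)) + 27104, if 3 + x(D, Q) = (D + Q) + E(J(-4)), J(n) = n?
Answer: 690392399/25388 ≈ 27194.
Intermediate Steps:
f = 16515/25388 (f = 16515*(1/25388) = 16515/25388 ≈ 0.65050)
x(D, Q) = -11 + D + Q (x(D, Q) = -3 + ((D + Q) + 2*(-4)) = -3 + ((D + Q) - 8) = -3 + (-8 + D + Q) = -11 + D + Q)
(f + x(-20, 120)) + 27104 = (16515/25388 + (-11 - 20 + 120)) + 27104 = (16515/25388 + 89) + 27104 = 2276047/25388 + 27104 = 690392399/25388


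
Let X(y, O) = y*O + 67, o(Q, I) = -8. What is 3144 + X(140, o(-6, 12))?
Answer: 2091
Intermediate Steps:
X(y, O) = 67 + O*y (X(y, O) = O*y + 67 = 67 + O*y)
3144 + X(140, o(-6, 12)) = 3144 + (67 - 8*140) = 3144 + (67 - 1120) = 3144 - 1053 = 2091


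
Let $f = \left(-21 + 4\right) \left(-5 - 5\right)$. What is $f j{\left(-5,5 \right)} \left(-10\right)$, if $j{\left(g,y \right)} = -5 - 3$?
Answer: $13600$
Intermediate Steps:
$f = 170$ ($f = \left(-17\right) \left(-10\right) = 170$)
$j{\left(g,y \right)} = -8$ ($j{\left(g,y \right)} = -5 - 3 = -8$)
$f j{\left(-5,5 \right)} \left(-10\right) = 170 \left(-8\right) \left(-10\right) = \left(-1360\right) \left(-10\right) = 13600$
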